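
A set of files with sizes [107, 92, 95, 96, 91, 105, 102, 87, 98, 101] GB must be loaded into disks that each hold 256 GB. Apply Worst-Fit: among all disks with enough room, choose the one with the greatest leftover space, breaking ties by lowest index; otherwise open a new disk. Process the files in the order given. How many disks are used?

5 disks

disk 1: place 107 GB, 149 GB left
disk 1: place 92 GB, 57 GB left
disk 2: place 95 GB, 161 GB left
disk 2: place 96 GB, 65 GB left
disk 3: place 91 GB, 165 GB left
disk 3: place 105 GB, 60 GB left
disk 4: place 102 GB, 154 GB left
disk 4: place 87 GB, 67 GB left
disk 5: place 98 GB, 158 GB left
disk 5: place 101 GB, 57 GB left
Final disks: [107,92] [95,96] [91,105] [102,87] [98,101].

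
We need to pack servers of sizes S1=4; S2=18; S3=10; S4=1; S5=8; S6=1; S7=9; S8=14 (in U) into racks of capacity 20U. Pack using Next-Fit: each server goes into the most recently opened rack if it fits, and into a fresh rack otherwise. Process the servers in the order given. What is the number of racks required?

Put S1 (4U) in rack 1; 16U remain.
Put S2 (18U) in rack 2; 2U remain.
Put S3 (10U) in rack 3; 10U remain.
Put S4 (1U) in rack 3; 9U remain.
Put S5 (8U) in rack 3; 1U remain.
Put S6 (1U) in rack 3; 0U remain.
Put S7 (9U) in rack 4; 11U remain.
Put S8 (14U) in rack 5; 6U remain.

5 racks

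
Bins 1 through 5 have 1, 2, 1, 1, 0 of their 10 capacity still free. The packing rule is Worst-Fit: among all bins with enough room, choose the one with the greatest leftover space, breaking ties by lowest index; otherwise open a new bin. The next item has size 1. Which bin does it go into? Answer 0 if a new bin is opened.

Bins with room: bin 1 (1), bin 2 (2), bin 3 (1), bin 4 (1).
Most room is bin 2 with 2 free.

2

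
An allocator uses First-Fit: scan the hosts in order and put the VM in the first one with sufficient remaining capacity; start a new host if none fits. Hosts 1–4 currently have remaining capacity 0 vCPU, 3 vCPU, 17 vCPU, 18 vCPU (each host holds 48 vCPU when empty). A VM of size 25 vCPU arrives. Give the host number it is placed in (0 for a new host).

No host has ≥ 25 vCPU free, so a new host is opened.

0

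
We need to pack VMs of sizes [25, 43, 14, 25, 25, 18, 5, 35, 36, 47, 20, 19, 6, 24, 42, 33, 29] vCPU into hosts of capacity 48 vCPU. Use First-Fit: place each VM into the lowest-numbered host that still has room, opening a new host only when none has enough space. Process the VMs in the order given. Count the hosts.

11

Put 25 vCPU in host 1; 23 vCPU remain.
Put 43 vCPU in host 2; 5 vCPU remain.
Put 14 vCPU in host 1; 9 vCPU remain.
Put 25 vCPU in host 3; 23 vCPU remain.
Put 25 vCPU in host 4; 23 vCPU remain.
Put 18 vCPU in host 3; 5 vCPU remain.
Put 5 vCPU in host 1; 4 vCPU remain.
Put 35 vCPU in host 5; 13 vCPU remain.
Put 36 vCPU in host 6; 12 vCPU remain.
Put 47 vCPU in host 7; 1 vCPU remain.
Put 20 vCPU in host 4; 3 vCPU remain.
Put 19 vCPU in host 8; 29 vCPU remain.
Put 6 vCPU in host 5; 7 vCPU remain.
Put 24 vCPU in host 8; 5 vCPU remain.
Put 42 vCPU in host 9; 6 vCPU remain.
Put 33 vCPU in host 10; 15 vCPU remain.
Put 29 vCPU in host 11; 19 vCPU remain.
Final hosts: [25,14,5] [43] [25,18] [25,20] [35,6] [36] [47] [19,24] [42] [33] [29].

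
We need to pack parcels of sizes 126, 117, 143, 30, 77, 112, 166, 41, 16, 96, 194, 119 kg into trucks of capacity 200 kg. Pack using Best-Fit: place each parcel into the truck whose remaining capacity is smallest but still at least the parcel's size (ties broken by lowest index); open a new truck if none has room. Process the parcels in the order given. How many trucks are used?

truck 1: place 126 kg, 74 kg left
truck 2: place 117 kg, 83 kg left
truck 3: place 143 kg, 57 kg left
truck 3: place 30 kg, 27 kg left
truck 2: place 77 kg, 6 kg left
truck 4: place 112 kg, 88 kg left
truck 5: place 166 kg, 34 kg left
truck 1: place 41 kg, 33 kg left
truck 3: place 16 kg, 11 kg left
truck 6: place 96 kg, 104 kg left
truck 7: place 194 kg, 6 kg left
truck 8: place 119 kg, 81 kg left
Final trucks: [126,41] [117,77] [143,30,16] [112] [166] [96] [194] [119].

8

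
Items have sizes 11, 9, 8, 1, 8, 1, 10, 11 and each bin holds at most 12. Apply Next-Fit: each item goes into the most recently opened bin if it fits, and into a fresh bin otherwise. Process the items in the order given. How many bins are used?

6

11 → bin 1 (remaining 1)
9 → bin 2 (remaining 3)
8 → bin 3 (remaining 4)
1 → bin 3 (remaining 3)
8 → bin 4 (remaining 4)
1 → bin 4 (remaining 3)
10 → bin 5 (remaining 2)
11 → bin 6 (remaining 1)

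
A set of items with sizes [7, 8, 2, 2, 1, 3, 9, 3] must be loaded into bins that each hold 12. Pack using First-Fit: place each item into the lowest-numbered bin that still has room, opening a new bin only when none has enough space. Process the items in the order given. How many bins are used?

7 → bin 1 (remaining 5)
8 → bin 2 (remaining 4)
2 → bin 1 (remaining 3)
2 → bin 1 (remaining 1)
1 → bin 1 (remaining 0)
3 → bin 2 (remaining 1)
9 → bin 3 (remaining 3)
3 → bin 3 (remaining 0)

3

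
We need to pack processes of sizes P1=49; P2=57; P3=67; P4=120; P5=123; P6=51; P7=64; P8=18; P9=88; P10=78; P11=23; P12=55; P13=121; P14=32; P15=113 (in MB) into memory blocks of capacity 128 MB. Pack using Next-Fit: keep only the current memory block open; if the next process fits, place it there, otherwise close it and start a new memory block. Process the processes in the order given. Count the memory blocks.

Put P1 (49 MB) in memory block 1; 79 MB remain.
Put P2 (57 MB) in memory block 1; 22 MB remain.
Put P3 (67 MB) in memory block 2; 61 MB remain.
Put P4 (120 MB) in memory block 3; 8 MB remain.
Put P5 (123 MB) in memory block 4; 5 MB remain.
Put P6 (51 MB) in memory block 5; 77 MB remain.
Put P7 (64 MB) in memory block 5; 13 MB remain.
Put P8 (18 MB) in memory block 6; 110 MB remain.
Put P9 (88 MB) in memory block 6; 22 MB remain.
Put P10 (78 MB) in memory block 7; 50 MB remain.
Put P11 (23 MB) in memory block 7; 27 MB remain.
Put P12 (55 MB) in memory block 8; 73 MB remain.
Put P13 (121 MB) in memory block 9; 7 MB remain.
Put P14 (32 MB) in memory block 10; 96 MB remain.
Put P15 (113 MB) in memory block 11; 15 MB remain.

11 memory blocks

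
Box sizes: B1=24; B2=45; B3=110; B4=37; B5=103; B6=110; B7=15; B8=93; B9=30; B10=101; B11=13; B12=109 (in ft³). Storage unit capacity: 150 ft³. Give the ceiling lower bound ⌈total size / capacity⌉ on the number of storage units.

6 storage units

Total size = 24 + 45 + 110 + 37 + 103 + 110 + 15 + 93 + 30 + 101 + 13 + 109 = 790 ft³.
⌈790 / 150⌉ = 6.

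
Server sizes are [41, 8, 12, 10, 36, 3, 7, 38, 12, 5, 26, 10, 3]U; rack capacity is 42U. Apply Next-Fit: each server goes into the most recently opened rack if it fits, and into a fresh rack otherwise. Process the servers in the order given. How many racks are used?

7 racks

rack 1: place 41U, 1U left
rack 2: place 8U, 34U left
rack 2: place 12U, 22U left
rack 2: place 10U, 12U left
rack 3: place 36U, 6U left
rack 3: place 3U, 3U left
rack 4: place 7U, 35U left
rack 5: place 38U, 4U left
rack 6: place 12U, 30U left
rack 6: place 5U, 25U left
rack 7: place 26U, 16U left
rack 7: place 10U, 6U left
rack 7: place 3U, 3U left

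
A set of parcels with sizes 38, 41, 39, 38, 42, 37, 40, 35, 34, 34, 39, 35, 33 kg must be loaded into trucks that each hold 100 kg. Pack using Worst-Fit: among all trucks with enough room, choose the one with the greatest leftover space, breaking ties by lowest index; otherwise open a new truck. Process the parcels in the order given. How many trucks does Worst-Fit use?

7

truck 1: place 38 kg, 62 kg left
truck 1: place 41 kg, 21 kg left
truck 2: place 39 kg, 61 kg left
truck 2: place 38 kg, 23 kg left
truck 3: place 42 kg, 58 kg left
truck 3: place 37 kg, 21 kg left
truck 4: place 40 kg, 60 kg left
truck 4: place 35 kg, 25 kg left
truck 5: place 34 kg, 66 kg left
truck 5: place 34 kg, 32 kg left
truck 6: place 39 kg, 61 kg left
truck 6: place 35 kg, 26 kg left
truck 7: place 33 kg, 67 kg left
Final trucks: [38,41] [39,38] [42,37] [40,35] [34,34] [39,35] [33].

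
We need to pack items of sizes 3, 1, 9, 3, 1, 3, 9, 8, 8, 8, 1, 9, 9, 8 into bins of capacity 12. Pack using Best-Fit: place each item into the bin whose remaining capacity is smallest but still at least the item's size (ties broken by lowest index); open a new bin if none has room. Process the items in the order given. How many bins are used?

9 bins

Put 3 in bin 1; 9 remain.
Put 1 in bin 1; 8 remain.
Put 9 in bin 2; 3 remain.
Put 3 in bin 2; 0 remain.
Put 1 in bin 1; 7 remain.
Put 3 in bin 1; 4 remain.
Put 9 in bin 3; 3 remain.
Put 8 in bin 4; 4 remain.
Put 8 in bin 5; 4 remain.
Put 8 in bin 6; 4 remain.
Put 1 in bin 3; 2 remain.
Put 9 in bin 7; 3 remain.
Put 9 in bin 8; 3 remain.
Put 8 in bin 9; 4 remain.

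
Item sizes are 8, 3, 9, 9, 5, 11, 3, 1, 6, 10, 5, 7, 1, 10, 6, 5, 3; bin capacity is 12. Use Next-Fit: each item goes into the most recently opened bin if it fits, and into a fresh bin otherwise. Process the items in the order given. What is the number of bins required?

11 bins

bin 1: place 8, 4 left
bin 1: place 3, 1 left
bin 2: place 9, 3 left
bin 3: place 9, 3 left
bin 4: place 5, 7 left
bin 5: place 11, 1 left
bin 6: place 3, 9 left
bin 6: place 1, 8 left
bin 6: place 6, 2 left
bin 7: place 10, 2 left
bin 8: place 5, 7 left
bin 8: place 7, 0 left
bin 9: place 1, 11 left
bin 9: place 10, 1 left
bin 10: place 6, 6 left
bin 10: place 5, 1 left
bin 11: place 3, 9 left
Final bins: [8,3] [9] [9] [5] [11] [3,1,6] [10] [5,7] [1,10] [6,5] [3].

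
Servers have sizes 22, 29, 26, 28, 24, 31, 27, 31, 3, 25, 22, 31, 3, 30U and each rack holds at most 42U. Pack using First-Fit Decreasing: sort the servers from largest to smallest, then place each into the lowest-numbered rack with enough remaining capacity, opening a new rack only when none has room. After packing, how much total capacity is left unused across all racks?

Sorted descending: 31, 31, 31, 30, 29, 28, 27, 26, 25, 24, 22, 22, 3, 3.
Put 31U in rack 1; 11U remain.
Put 31U in rack 2; 11U remain.
Put 31U in rack 3; 11U remain.
Put 30U in rack 4; 12U remain.
Put 29U in rack 5; 13U remain.
Put 28U in rack 6; 14U remain.
Put 27U in rack 7; 15U remain.
Put 26U in rack 8; 16U remain.
Put 25U in rack 9; 17U remain.
Put 24U in rack 10; 18U remain.
Put 22U in rack 11; 20U remain.
Put 22U in rack 12; 20U remain.
Put 3U in rack 1; 8U remain.
Put 3U in rack 1; 5U remain.
12 racks × 42U = 504U; used 332U; unused 172U.

172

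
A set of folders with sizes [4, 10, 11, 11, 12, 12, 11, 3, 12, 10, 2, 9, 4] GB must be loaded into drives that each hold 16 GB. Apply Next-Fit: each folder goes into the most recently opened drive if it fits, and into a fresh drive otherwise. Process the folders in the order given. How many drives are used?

4 GB → drive 1 (remaining 12 GB)
10 GB → drive 1 (remaining 2 GB)
11 GB → drive 2 (remaining 5 GB)
11 GB → drive 3 (remaining 5 GB)
12 GB → drive 4 (remaining 4 GB)
12 GB → drive 5 (remaining 4 GB)
11 GB → drive 6 (remaining 5 GB)
3 GB → drive 6 (remaining 2 GB)
12 GB → drive 7 (remaining 4 GB)
10 GB → drive 8 (remaining 6 GB)
2 GB → drive 8 (remaining 4 GB)
9 GB → drive 9 (remaining 7 GB)
4 GB → drive 9 (remaining 3 GB)
Final drives: [4,10] [11] [11] [12] [12] [11,3] [12] [10,2] [9,4].

9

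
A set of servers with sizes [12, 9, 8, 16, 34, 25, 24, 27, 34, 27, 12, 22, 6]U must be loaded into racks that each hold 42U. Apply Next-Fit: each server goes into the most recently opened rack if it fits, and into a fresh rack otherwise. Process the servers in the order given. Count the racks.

12U → rack 1 (remaining 30U)
9U → rack 1 (remaining 21U)
8U → rack 1 (remaining 13U)
16U → rack 2 (remaining 26U)
34U → rack 3 (remaining 8U)
25U → rack 4 (remaining 17U)
24U → rack 5 (remaining 18U)
27U → rack 6 (remaining 15U)
34U → rack 7 (remaining 8U)
27U → rack 8 (remaining 15U)
12U → rack 8 (remaining 3U)
22U → rack 9 (remaining 20U)
6U → rack 9 (remaining 14U)
Final racks: [12,9,8] [16] [34] [25] [24] [27] [34] [27,12] [22,6].

9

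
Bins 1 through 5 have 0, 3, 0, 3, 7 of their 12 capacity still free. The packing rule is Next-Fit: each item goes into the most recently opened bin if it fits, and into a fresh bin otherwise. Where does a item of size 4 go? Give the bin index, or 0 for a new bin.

5

Next-Fit only looks at bin 5, which has 7 free.
4 fits there.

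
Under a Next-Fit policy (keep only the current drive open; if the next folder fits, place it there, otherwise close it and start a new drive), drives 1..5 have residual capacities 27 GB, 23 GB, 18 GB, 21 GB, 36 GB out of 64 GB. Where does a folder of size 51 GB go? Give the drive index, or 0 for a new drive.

0

Next-Fit only looks at drive 5, which has 36 GB free.
51 GB does not fit, so a new drive is opened.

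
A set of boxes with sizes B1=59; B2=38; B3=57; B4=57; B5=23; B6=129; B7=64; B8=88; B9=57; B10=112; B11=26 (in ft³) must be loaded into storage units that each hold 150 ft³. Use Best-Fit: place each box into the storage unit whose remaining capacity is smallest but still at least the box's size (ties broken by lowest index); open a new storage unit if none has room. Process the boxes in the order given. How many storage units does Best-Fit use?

6 storage units

storage unit 1: place B1 (59 ft³), 91 ft³ left
storage unit 1: place B2 (38 ft³), 53 ft³ left
storage unit 2: place B3 (57 ft³), 93 ft³ left
storage unit 2: place B4 (57 ft³), 36 ft³ left
storage unit 2: place B5 (23 ft³), 13 ft³ left
storage unit 3: place B6 (129 ft³), 21 ft³ left
storage unit 4: place B7 (64 ft³), 86 ft³ left
storage unit 5: place B8 (88 ft³), 62 ft³ left
storage unit 5: place B9 (57 ft³), 5 ft³ left
storage unit 6: place B10 (112 ft³), 38 ft³ left
storage unit 6: place B11 (26 ft³), 12 ft³ left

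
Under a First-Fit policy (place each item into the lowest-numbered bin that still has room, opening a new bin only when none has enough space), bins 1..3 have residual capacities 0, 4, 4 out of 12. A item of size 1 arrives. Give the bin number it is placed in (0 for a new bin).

Bins with room: bin 2 (4), bin 3 (4).
The first with room is bin 2.

2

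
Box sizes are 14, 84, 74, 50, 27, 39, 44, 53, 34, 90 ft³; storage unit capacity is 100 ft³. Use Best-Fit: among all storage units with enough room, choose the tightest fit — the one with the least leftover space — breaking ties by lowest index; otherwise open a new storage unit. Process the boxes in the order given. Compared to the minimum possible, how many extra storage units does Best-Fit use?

0

Best-Fit: [14,84] [74] [50,27] [39,44] [53,34] [90] → 6 storage units.
Total size 509 ft³; any packing needs at least ⌈509/100⌉ = 6 storage units.
So 6 is already optimal.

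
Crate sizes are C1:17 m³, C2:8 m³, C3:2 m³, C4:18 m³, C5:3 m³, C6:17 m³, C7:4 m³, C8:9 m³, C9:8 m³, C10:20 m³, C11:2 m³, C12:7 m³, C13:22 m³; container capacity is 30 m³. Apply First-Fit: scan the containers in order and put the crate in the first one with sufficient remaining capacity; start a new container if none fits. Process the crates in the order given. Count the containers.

5

Put C1 (17 m³) in container 1; 13 m³ remain.
Put C2 (8 m³) in container 1; 5 m³ remain.
Put C3 (2 m³) in container 1; 3 m³ remain.
Put C4 (18 m³) in container 2; 12 m³ remain.
Put C5 (3 m³) in container 1; 0 m³ remain.
Put C6 (17 m³) in container 3; 13 m³ remain.
Put C7 (4 m³) in container 2; 8 m³ remain.
Put C8 (9 m³) in container 3; 4 m³ remain.
Put C9 (8 m³) in container 2; 0 m³ remain.
Put C10 (20 m³) in container 4; 10 m³ remain.
Put C11 (2 m³) in container 3; 2 m³ remain.
Put C12 (7 m³) in container 4; 3 m³ remain.
Put C13 (22 m³) in container 5; 8 m³ remain.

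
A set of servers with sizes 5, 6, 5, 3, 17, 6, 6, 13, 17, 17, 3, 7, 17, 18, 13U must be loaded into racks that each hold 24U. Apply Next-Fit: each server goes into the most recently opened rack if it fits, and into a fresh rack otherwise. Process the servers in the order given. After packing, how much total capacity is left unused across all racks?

5U → rack 1 (remaining 19U)
6U → rack 1 (remaining 13U)
5U → rack 1 (remaining 8U)
3U → rack 1 (remaining 5U)
17U → rack 2 (remaining 7U)
6U → rack 2 (remaining 1U)
6U → rack 3 (remaining 18U)
13U → rack 3 (remaining 5U)
17U → rack 4 (remaining 7U)
17U → rack 5 (remaining 7U)
3U → rack 5 (remaining 4U)
7U → rack 6 (remaining 17U)
17U → rack 6 (remaining 0U)
18U → rack 7 (remaining 6U)
13U → rack 8 (remaining 11U)
8 racks × 24U = 192U; used 153U; unused 39U.

39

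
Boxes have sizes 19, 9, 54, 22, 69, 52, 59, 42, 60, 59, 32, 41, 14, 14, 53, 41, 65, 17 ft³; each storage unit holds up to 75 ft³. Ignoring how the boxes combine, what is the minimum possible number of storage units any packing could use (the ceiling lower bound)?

10

Total size = 19 + 9 + 54 + 22 + 69 + 52 + 59 + 42 + 60 + 59 + 32 + 41 + 14 + 14 + 53 + 41 + 65 + 17 = 722 ft³.
⌈722 / 75⌉ = 10.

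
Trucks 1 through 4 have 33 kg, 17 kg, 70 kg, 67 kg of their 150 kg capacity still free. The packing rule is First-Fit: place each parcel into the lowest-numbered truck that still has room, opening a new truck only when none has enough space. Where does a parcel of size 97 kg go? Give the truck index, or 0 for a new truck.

No truck has ≥ 97 kg free, so a new truck is opened.

0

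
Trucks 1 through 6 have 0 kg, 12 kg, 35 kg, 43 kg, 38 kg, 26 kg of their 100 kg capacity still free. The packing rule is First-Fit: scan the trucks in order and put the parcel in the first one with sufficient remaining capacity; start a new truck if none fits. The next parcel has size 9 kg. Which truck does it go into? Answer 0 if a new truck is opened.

Trucks with room: truck 2 (12 kg), truck 3 (35 kg), truck 4 (43 kg), truck 5 (38 kg), truck 6 (26 kg).
The first with room is truck 2.

2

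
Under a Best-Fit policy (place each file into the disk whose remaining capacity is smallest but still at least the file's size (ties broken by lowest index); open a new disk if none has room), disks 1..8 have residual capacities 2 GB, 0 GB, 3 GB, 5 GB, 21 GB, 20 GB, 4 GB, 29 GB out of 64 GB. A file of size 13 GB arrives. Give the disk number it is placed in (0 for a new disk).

6

Disks with room: disk 5 (21 GB), disk 6 (20 GB), disk 8 (29 GB).
Tightest fit is disk 6 with 20 GB free.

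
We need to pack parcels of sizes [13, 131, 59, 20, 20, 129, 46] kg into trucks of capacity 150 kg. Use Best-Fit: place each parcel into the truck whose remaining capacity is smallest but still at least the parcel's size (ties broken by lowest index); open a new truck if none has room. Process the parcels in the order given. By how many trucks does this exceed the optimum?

Best-Fit: [13,131] [59,20,20,46] [129] → 3 trucks.
Total size 418 kg; any packing needs at least ⌈418/150⌉ = 3 trucks.
So 3 is already optimal.

0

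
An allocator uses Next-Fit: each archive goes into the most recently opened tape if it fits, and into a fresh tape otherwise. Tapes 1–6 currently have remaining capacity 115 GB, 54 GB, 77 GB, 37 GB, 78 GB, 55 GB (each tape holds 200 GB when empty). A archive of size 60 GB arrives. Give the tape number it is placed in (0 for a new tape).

Next-Fit only looks at tape 6, which has 55 GB free.
60 GB does not fit, so a new tape is opened.

0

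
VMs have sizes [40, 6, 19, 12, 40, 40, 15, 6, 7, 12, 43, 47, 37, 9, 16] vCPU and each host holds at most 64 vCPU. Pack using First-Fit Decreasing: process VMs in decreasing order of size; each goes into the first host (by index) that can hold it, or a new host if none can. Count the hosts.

6 hosts

Sorted descending: 47, 43, 40, 40, 40, 37, 19, 16, 15, 12, 12, 9, 7, 6, 6.
47 vCPU → host 1 (remaining 17 vCPU)
43 vCPU → host 2 (remaining 21 vCPU)
40 vCPU → host 3 (remaining 24 vCPU)
40 vCPU → host 4 (remaining 24 vCPU)
40 vCPU → host 5 (remaining 24 vCPU)
37 vCPU → host 6 (remaining 27 vCPU)
19 vCPU → host 2 (remaining 2 vCPU)
16 vCPU → host 1 (remaining 1 vCPU)
15 vCPU → host 3 (remaining 9 vCPU)
12 vCPU → host 4 (remaining 12 vCPU)
12 vCPU → host 4 (remaining 0 vCPU)
9 vCPU → host 3 (remaining 0 vCPU)
7 vCPU → host 5 (remaining 17 vCPU)
6 vCPU → host 5 (remaining 11 vCPU)
6 vCPU → host 5 (remaining 5 vCPU)
Final hosts: [47,16] [43,19] [40,15,9] [40,12,12] [40,7,6,6] [37].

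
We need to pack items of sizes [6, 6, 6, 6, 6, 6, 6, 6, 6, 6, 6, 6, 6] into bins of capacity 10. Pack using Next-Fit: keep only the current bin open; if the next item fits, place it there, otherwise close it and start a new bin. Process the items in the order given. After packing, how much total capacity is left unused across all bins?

6 → bin 1 (remaining 4)
6 → bin 2 (remaining 4)
6 → bin 3 (remaining 4)
6 → bin 4 (remaining 4)
6 → bin 5 (remaining 4)
6 → bin 6 (remaining 4)
6 → bin 7 (remaining 4)
6 → bin 8 (remaining 4)
6 → bin 9 (remaining 4)
6 → bin 10 (remaining 4)
6 → bin 11 (remaining 4)
6 → bin 12 (remaining 4)
6 → bin 13 (remaining 4)
13 bins × 10 = 130; used 78; unused 52.

52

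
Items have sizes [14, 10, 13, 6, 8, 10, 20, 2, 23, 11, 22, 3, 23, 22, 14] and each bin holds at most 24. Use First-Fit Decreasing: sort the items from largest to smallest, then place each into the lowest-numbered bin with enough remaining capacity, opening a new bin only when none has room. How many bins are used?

9

Sorted descending: 23, 23, 22, 22, 20, 14, 14, 13, 11, 10, 10, 8, 6, 3, 2.
23 → bin 1 (remaining 1)
23 → bin 2 (remaining 1)
22 → bin 3 (remaining 2)
22 → bin 4 (remaining 2)
20 → bin 5 (remaining 4)
14 → bin 6 (remaining 10)
14 → bin 7 (remaining 10)
13 → bin 8 (remaining 11)
11 → bin 8 (remaining 0)
10 → bin 6 (remaining 0)
10 → bin 7 (remaining 0)
8 → bin 9 (remaining 16)
6 → bin 9 (remaining 10)
3 → bin 5 (remaining 1)
2 → bin 3 (remaining 0)
Final bins: [23] [23] [22,2] [22] [20,3] [14,10] [14,10] [13,11] [8,6].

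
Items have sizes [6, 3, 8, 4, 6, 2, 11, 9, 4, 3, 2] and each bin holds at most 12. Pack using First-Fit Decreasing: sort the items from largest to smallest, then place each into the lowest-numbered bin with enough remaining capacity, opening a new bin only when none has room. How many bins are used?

5 bins

Sorted descending: 11, 9, 8, 6, 6, 4, 4, 3, 3, 2, 2.
Put 11 in bin 1; 1 remain.
Put 9 in bin 2; 3 remain.
Put 8 in bin 3; 4 remain.
Put 6 in bin 4; 6 remain.
Put 6 in bin 4; 0 remain.
Put 4 in bin 3; 0 remain.
Put 4 in bin 5; 8 remain.
Put 3 in bin 2; 0 remain.
Put 3 in bin 5; 5 remain.
Put 2 in bin 5; 3 remain.
Put 2 in bin 5; 1 remain.
Final bins: [11] [9,3] [8,4] [6,6] [4,3,2,2].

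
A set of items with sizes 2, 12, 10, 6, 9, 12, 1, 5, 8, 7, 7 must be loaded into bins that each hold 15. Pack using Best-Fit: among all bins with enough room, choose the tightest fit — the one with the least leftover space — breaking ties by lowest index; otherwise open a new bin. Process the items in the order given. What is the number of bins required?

bin 1: place 2, 13 left
bin 1: place 12, 1 left
bin 2: place 10, 5 left
bin 3: place 6, 9 left
bin 3: place 9, 0 left
bin 4: place 12, 3 left
bin 1: place 1, 0 left
bin 2: place 5, 0 left
bin 5: place 8, 7 left
bin 5: place 7, 0 left
bin 6: place 7, 8 left
Final bins: [2,12,1] [10,5] [6,9] [12] [8,7] [7].

6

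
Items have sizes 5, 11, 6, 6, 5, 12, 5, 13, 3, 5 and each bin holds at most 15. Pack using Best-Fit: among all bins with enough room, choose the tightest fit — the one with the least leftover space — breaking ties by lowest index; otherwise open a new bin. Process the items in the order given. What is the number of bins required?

bin 1: place 5, 10 left
bin 2: place 11, 4 left
bin 1: place 6, 4 left
bin 3: place 6, 9 left
bin 3: place 5, 4 left
bin 4: place 12, 3 left
bin 5: place 5, 10 left
bin 6: place 13, 2 left
bin 4: place 3, 0 left
bin 5: place 5, 5 left

6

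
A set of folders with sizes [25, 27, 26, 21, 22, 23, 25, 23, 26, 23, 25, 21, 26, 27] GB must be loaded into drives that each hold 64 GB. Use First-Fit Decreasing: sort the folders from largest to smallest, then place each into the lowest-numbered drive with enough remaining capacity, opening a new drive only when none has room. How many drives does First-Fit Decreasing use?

7

Sorted descending: 27, 27, 26, 26, 26, 25, 25, 25, 23, 23, 23, 22, 21, 21.
27 GB → drive 1 (remaining 37 GB)
27 GB → drive 1 (remaining 10 GB)
26 GB → drive 2 (remaining 38 GB)
26 GB → drive 2 (remaining 12 GB)
26 GB → drive 3 (remaining 38 GB)
25 GB → drive 3 (remaining 13 GB)
25 GB → drive 4 (remaining 39 GB)
25 GB → drive 4 (remaining 14 GB)
23 GB → drive 5 (remaining 41 GB)
23 GB → drive 5 (remaining 18 GB)
23 GB → drive 6 (remaining 41 GB)
22 GB → drive 6 (remaining 19 GB)
21 GB → drive 7 (remaining 43 GB)
21 GB → drive 7 (remaining 22 GB)
Final drives: [27,27] [26,26] [26,25] [25,25] [23,23] [23,22] [21,21].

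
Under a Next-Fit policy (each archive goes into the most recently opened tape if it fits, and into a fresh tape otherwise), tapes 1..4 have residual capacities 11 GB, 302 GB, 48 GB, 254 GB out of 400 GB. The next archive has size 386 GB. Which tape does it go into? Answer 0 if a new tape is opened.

0

Next-Fit only looks at tape 4, which has 254 GB free.
386 GB does not fit, so a new tape is opened.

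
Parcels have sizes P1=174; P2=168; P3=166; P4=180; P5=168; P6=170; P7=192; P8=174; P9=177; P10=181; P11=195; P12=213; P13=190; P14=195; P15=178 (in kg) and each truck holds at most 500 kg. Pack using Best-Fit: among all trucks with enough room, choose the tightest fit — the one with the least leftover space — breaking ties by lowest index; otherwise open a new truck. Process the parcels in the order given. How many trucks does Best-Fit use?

8 trucks

P1 (174 kg) → truck 1 (remaining 326 kg)
P2 (168 kg) → truck 1 (remaining 158 kg)
P3 (166 kg) → truck 2 (remaining 334 kg)
P4 (180 kg) → truck 2 (remaining 154 kg)
P5 (168 kg) → truck 3 (remaining 332 kg)
P6 (170 kg) → truck 3 (remaining 162 kg)
P7 (192 kg) → truck 4 (remaining 308 kg)
P8 (174 kg) → truck 4 (remaining 134 kg)
P9 (177 kg) → truck 5 (remaining 323 kg)
P10 (181 kg) → truck 5 (remaining 142 kg)
P11 (195 kg) → truck 6 (remaining 305 kg)
P12 (213 kg) → truck 6 (remaining 92 kg)
P13 (190 kg) → truck 7 (remaining 310 kg)
P14 (195 kg) → truck 7 (remaining 115 kg)
P15 (178 kg) → truck 8 (remaining 322 kg)
Final trucks: [174,168] [166,180] [168,170] [192,174] [177,181] [195,213] [190,195] [178].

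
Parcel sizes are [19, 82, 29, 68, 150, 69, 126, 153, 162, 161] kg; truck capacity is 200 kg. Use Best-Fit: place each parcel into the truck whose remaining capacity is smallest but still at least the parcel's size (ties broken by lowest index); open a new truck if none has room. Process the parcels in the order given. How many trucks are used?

Put 19 kg in truck 1; 181 kg remain.
Put 82 kg in truck 1; 99 kg remain.
Put 29 kg in truck 1; 70 kg remain.
Put 68 kg in truck 1; 2 kg remain.
Put 150 kg in truck 2; 50 kg remain.
Put 69 kg in truck 3; 131 kg remain.
Put 126 kg in truck 3; 5 kg remain.
Put 153 kg in truck 4; 47 kg remain.
Put 162 kg in truck 5; 38 kg remain.
Put 161 kg in truck 6; 39 kg remain.

6 trucks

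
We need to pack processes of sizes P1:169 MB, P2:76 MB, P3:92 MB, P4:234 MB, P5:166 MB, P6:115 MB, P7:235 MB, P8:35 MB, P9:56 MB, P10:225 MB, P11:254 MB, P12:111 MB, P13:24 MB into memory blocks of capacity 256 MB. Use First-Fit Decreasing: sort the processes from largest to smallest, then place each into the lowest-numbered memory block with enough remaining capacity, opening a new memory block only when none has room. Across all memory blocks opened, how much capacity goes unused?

256

Sorted descending: 254, 235, 234, 225, 169, 166, 115, 111, 92, 76, 56, 35, 24.
Put 254 MB in memory block 1; 2 MB remain.
Put 235 MB in memory block 2; 21 MB remain.
Put 234 MB in memory block 3; 22 MB remain.
Put 225 MB in memory block 4; 31 MB remain.
Put 169 MB in memory block 5; 87 MB remain.
Put 166 MB in memory block 6; 90 MB remain.
Put 115 MB in memory block 7; 141 MB remain.
Put 111 MB in memory block 7; 30 MB remain.
Put 92 MB in memory block 8; 164 MB remain.
Put 76 MB in memory block 5; 11 MB remain.
Put 56 MB in memory block 6; 34 MB remain.
Put 35 MB in memory block 8; 129 MB remain.
Put 24 MB in memory block 4; 7 MB remain.
8 memory blocks × 256 MB = 2048 MB; used 1792 MB; unused 256 MB.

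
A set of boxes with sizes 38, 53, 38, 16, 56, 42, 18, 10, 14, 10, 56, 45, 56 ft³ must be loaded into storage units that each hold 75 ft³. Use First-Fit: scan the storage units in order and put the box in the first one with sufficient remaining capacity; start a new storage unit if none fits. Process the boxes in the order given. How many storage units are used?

8 storage units

38 ft³ → storage unit 1 (remaining 37 ft³)
53 ft³ → storage unit 2 (remaining 22 ft³)
38 ft³ → storage unit 3 (remaining 37 ft³)
16 ft³ → storage unit 1 (remaining 21 ft³)
56 ft³ → storage unit 4 (remaining 19 ft³)
42 ft³ → storage unit 5 (remaining 33 ft³)
18 ft³ → storage unit 1 (remaining 3 ft³)
10 ft³ → storage unit 2 (remaining 12 ft³)
14 ft³ → storage unit 3 (remaining 23 ft³)
10 ft³ → storage unit 2 (remaining 2 ft³)
56 ft³ → storage unit 6 (remaining 19 ft³)
45 ft³ → storage unit 7 (remaining 30 ft³)
56 ft³ → storage unit 8 (remaining 19 ft³)
Final storage units: [38,16,18] [53,10,10] [38,14] [56] [42] [56] [45] [56].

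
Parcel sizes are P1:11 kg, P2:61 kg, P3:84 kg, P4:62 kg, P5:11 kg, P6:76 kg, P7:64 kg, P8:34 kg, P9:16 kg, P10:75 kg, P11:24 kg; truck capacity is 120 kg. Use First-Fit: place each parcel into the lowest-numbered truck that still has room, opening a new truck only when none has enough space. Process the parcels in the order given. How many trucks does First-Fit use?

6 trucks

P1 (11 kg) → truck 1 (remaining 109 kg)
P2 (61 kg) → truck 1 (remaining 48 kg)
P3 (84 kg) → truck 2 (remaining 36 kg)
P4 (62 kg) → truck 3 (remaining 58 kg)
P5 (11 kg) → truck 1 (remaining 37 kg)
P6 (76 kg) → truck 4 (remaining 44 kg)
P7 (64 kg) → truck 5 (remaining 56 kg)
P8 (34 kg) → truck 1 (remaining 3 kg)
P9 (16 kg) → truck 2 (remaining 20 kg)
P10 (75 kg) → truck 6 (remaining 45 kg)
P11 (24 kg) → truck 3 (remaining 34 kg)
Final trucks: [11,61,11,34] [84,16] [62,24] [76] [64] [75].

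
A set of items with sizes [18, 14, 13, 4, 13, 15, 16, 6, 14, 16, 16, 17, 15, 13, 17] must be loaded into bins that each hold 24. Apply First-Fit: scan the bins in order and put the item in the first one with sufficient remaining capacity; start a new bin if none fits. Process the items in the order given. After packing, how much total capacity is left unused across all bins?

Put 18 in bin 1; 6 remain.
Put 14 in bin 2; 10 remain.
Put 13 in bin 3; 11 remain.
Put 4 in bin 1; 2 remain.
Put 13 in bin 4; 11 remain.
Put 15 in bin 5; 9 remain.
Put 16 in bin 6; 8 remain.
Put 6 in bin 2; 4 remain.
Put 14 in bin 7; 10 remain.
Put 16 in bin 8; 8 remain.
Put 16 in bin 9; 8 remain.
Put 17 in bin 10; 7 remain.
Put 15 in bin 11; 9 remain.
Put 13 in bin 12; 11 remain.
Put 17 in bin 13; 7 remain.
13 bins × 24 = 312; used 207; unused 105.

105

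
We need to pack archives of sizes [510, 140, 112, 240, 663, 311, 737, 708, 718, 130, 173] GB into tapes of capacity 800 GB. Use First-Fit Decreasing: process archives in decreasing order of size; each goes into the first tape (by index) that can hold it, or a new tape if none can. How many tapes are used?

Sorted descending: 737, 718, 708, 663, 510, 311, 240, 173, 140, 130, 112.
tape 1: place 737 GB, 63 GB left
tape 2: place 718 GB, 82 GB left
tape 3: place 708 GB, 92 GB left
tape 4: place 663 GB, 137 GB left
tape 5: place 510 GB, 290 GB left
tape 6: place 311 GB, 489 GB left
tape 5: place 240 GB, 50 GB left
tape 6: place 173 GB, 316 GB left
tape 6: place 140 GB, 176 GB left
tape 4: place 130 GB, 7 GB left
tape 6: place 112 GB, 64 GB left

6 tapes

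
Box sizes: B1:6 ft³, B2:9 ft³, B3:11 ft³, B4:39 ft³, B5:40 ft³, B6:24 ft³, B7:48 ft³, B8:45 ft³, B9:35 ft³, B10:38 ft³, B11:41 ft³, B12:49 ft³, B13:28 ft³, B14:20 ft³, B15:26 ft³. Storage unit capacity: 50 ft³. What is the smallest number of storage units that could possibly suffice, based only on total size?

Total size = 6 + 9 + 11 + 39 + 40 + 24 + 48 + 45 + 35 + 38 + 41 + 49 + 28 + 20 + 26 = 459 ft³.
⌈459 / 50⌉ = 10.

10 storage units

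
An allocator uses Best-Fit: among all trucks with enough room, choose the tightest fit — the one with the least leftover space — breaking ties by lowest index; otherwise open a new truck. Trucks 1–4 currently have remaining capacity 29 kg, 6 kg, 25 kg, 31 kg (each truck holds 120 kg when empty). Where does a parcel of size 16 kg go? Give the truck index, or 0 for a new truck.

3

Trucks with room: truck 1 (29 kg), truck 3 (25 kg), truck 4 (31 kg).
Tightest fit is truck 3 with 25 kg free.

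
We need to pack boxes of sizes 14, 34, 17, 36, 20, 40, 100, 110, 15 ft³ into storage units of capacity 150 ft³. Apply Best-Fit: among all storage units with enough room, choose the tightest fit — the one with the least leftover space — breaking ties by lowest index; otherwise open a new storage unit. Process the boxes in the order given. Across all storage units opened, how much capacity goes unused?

Put 14 ft³ in storage unit 1; 136 ft³ remain.
Put 34 ft³ in storage unit 1; 102 ft³ remain.
Put 17 ft³ in storage unit 1; 85 ft³ remain.
Put 36 ft³ in storage unit 1; 49 ft³ remain.
Put 20 ft³ in storage unit 1; 29 ft³ remain.
Put 40 ft³ in storage unit 2; 110 ft³ remain.
Put 100 ft³ in storage unit 2; 10 ft³ remain.
Put 110 ft³ in storage unit 3; 40 ft³ remain.
Put 15 ft³ in storage unit 1; 14 ft³ remain.
3 storage units × 150 ft³ = 450 ft³; used 386 ft³; unused 64 ft³.

64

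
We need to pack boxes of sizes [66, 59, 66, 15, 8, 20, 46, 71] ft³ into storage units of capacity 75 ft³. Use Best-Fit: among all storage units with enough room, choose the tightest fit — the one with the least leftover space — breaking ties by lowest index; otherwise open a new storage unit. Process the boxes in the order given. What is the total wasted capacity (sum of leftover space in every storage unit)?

Put 66 ft³ in storage unit 1; 9 ft³ remain.
Put 59 ft³ in storage unit 2; 16 ft³ remain.
Put 66 ft³ in storage unit 3; 9 ft³ remain.
Put 15 ft³ in storage unit 2; 1 ft³ remain.
Put 8 ft³ in storage unit 1; 1 ft³ remain.
Put 20 ft³ in storage unit 4; 55 ft³ remain.
Put 46 ft³ in storage unit 4; 9 ft³ remain.
Put 71 ft³ in storage unit 5; 4 ft³ remain.
5 storage units × 75 ft³ = 375 ft³; used 351 ft³; unused 24 ft³.

24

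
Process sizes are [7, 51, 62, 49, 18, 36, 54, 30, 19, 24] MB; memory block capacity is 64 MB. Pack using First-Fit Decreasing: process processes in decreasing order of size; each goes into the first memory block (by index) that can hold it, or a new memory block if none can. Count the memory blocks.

7

Sorted descending: 62, 54, 51, 49, 36, 30, 24, 19, 18, 7.
62 MB → memory block 1 (remaining 2 MB)
54 MB → memory block 2 (remaining 10 MB)
51 MB → memory block 3 (remaining 13 MB)
49 MB → memory block 4 (remaining 15 MB)
36 MB → memory block 5 (remaining 28 MB)
30 MB → memory block 6 (remaining 34 MB)
24 MB → memory block 5 (remaining 4 MB)
19 MB → memory block 6 (remaining 15 MB)
18 MB → memory block 7 (remaining 46 MB)
7 MB → memory block 2 (remaining 3 MB)
Final memory blocks: [62] [54,7] [51] [49] [36,24] [30,19] [18].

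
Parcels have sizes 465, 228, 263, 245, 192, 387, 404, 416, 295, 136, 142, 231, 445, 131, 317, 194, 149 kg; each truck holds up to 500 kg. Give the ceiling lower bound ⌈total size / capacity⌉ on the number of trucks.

10 trucks

Total size = 465 + 228 + 263 + 245 + 192 + 387 + 404 + 416 + 295 + 136 + 142 + 231 + 445 + 131 + 317 + 194 + 149 = 4640 kg.
⌈4640 / 500⌉ = 10.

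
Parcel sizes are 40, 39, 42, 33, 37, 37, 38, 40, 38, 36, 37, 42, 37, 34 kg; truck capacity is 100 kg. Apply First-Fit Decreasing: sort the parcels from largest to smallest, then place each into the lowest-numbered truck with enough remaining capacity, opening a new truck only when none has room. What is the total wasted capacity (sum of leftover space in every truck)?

170

Sorted descending: 42, 42, 40, 40, 39, 38, 38, 37, 37, 37, 37, 36, 34, 33.
Put 42 kg in truck 1; 58 kg remain.
Put 42 kg in truck 1; 16 kg remain.
Put 40 kg in truck 2; 60 kg remain.
Put 40 kg in truck 2; 20 kg remain.
Put 39 kg in truck 3; 61 kg remain.
Put 38 kg in truck 3; 23 kg remain.
Put 38 kg in truck 4; 62 kg remain.
Put 37 kg in truck 4; 25 kg remain.
Put 37 kg in truck 5; 63 kg remain.
Put 37 kg in truck 5; 26 kg remain.
Put 37 kg in truck 6; 63 kg remain.
Put 36 kg in truck 6; 27 kg remain.
Put 34 kg in truck 7; 66 kg remain.
Put 33 kg in truck 7; 33 kg remain.
7 trucks × 100 kg = 700 kg; used 530 kg; unused 170 kg.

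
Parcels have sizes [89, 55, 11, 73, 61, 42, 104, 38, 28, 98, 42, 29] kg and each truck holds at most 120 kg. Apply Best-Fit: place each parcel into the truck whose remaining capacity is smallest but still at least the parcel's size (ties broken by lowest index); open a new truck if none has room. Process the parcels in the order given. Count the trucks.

7 trucks

89 kg → truck 1 (remaining 31 kg)
55 kg → truck 2 (remaining 65 kg)
11 kg → truck 1 (remaining 20 kg)
73 kg → truck 3 (remaining 47 kg)
61 kg → truck 2 (remaining 4 kg)
42 kg → truck 3 (remaining 5 kg)
104 kg → truck 4 (remaining 16 kg)
38 kg → truck 5 (remaining 82 kg)
28 kg → truck 5 (remaining 54 kg)
98 kg → truck 6 (remaining 22 kg)
42 kg → truck 5 (remaining 12 kg)
29 kg → truck 7 (remaining 91 kg)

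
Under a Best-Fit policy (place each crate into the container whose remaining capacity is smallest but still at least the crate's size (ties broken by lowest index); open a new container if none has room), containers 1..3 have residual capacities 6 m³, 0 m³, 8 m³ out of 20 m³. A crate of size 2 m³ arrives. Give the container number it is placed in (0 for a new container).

1

Containers with room: container 1 (6 m³), container 3 (8 m³).
Tightest fit is container 1 with 6 m³ free.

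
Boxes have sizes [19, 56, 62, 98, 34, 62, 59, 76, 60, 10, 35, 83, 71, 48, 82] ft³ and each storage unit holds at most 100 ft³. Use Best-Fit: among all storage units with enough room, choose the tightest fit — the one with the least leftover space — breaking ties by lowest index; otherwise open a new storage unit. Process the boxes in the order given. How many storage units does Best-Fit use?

11

19 ft³ → storage unit 1 (remaining 81 ft³)
56 ft³ → storage unit 1 (remaining 25 ft³)
62 ft³ → storage unit 2 (remaining 38 ft³)
98 ft³ → storage unit 3 (remaining 2 ft³)
34 ft³ → storage unit 2 (remaining 4 ft³)
62 ft³ → storage unit 4 (remaining 38 ft³)
59 ft³ → storage unit 5 (remaining 41 ft³)
76 ft³ → storage unit 6 (remaining 24 ft³)
60 ft³ → storage unit 7 (remaining 40 ft³)
10 ft³ → storage unit 6 (remaining 14 ft³)
35 ft³ → storage unit 4 (remaining 3 ft³)
83 ft³ → storage unit 8 (remaining 17 ft³)
71 ft³ → storage unit 9 (remaining 29 ft³)
48 ft³ → storage unit 10 (remaining 52 ft³)
82 ft³ → storage unit 11 (remaining 18 ft³)
Final storage units: [19,56] [62,34] [98] [62,35] [59] [76,10] [60] [83] [71] [48] [82].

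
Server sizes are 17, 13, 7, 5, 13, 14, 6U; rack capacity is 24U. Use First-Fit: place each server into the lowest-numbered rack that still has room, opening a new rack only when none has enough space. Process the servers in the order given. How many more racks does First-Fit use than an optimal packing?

0

First-Fit: [17,7] [13,5,6] [13] [14] → 4 racks.
Total size 75U; any packing needs at least ⌈75/24⌉ = 4 racks.
So 4 is already optimal.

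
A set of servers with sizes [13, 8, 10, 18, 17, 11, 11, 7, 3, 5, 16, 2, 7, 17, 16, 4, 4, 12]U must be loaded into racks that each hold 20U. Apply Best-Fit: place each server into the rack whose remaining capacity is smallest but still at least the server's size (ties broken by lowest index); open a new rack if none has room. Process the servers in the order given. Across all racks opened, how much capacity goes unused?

rack 1: place 13U, 7U left
rack 2: place 8U, 12U left
rack 2: place 10U, 2U left
rack 3: place 18U, 2U left
rack 4: place 17U, 3U left
rack 5: place 11U, 9U left
rack 6: place 11U, 9U left
rack 1: place 7U, 0U left
rack 4: place 3U, 0U left
rack 5: place 5U, 4U left
rack 7: place 16U, 4U left
rack 2: place 2U, 0U left
rack 6: place 7U, 2U left
rack 8: place 17U, 3U left
rack 9: place 16U, 4U left
rack 5: place 4U, 0U left
rack 7: place 4U, 0U left
rack 10: place 12U, 8U left
10 racks × 20U = 200U; used 181U; unused 19U.

19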